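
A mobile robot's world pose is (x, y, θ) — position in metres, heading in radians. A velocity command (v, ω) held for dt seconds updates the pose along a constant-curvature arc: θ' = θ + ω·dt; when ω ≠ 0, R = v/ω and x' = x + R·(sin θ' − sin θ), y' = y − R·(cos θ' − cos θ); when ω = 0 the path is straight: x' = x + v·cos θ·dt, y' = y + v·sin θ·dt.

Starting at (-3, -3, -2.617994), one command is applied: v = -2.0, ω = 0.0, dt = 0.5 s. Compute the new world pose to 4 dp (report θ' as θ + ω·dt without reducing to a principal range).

(-2.1340, -2.5000, -2.6180)

θ' = -2.6180 + 0.0·0.5 = -2.6180
ω = 0 → straight: x' = -3 + -2.0·cos(-2.6180)·0.5 = -2.1340
y' = -3 + -2.0·sin(-2.6180)·0.5 = -2.5000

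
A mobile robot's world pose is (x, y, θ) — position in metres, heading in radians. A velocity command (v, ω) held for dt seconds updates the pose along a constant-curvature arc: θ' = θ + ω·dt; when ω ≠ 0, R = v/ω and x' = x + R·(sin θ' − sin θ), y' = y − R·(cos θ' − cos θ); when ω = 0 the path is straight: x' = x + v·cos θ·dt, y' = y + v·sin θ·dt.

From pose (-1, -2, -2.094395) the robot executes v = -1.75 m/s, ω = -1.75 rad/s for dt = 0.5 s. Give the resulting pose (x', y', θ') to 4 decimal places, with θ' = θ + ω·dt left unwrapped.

(-0.3053, -1.5148, -2.9694)

θ' = -2.0944 + -1.75·0.5 = -2.9694
R = v/ω = -1.75/-1.75 = 1.0000
x' = -1 + 1.0000·(sin -2.9694 − sin -2.0944) = -0.3053
y' = -2 − 1.0000·(cos -2.9694 − cos -2.0944) = -1.5148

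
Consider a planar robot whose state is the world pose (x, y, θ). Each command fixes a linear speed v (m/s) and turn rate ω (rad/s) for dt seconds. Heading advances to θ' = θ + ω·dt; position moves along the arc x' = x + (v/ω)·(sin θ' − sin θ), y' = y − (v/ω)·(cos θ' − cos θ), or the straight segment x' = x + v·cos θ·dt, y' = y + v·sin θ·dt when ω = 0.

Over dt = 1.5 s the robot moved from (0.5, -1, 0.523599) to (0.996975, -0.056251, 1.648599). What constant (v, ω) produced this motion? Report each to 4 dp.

v = 0.7500, ω = 0.7500

Δθ = 1.648599 − 0.523599 = 1.125000
ω = Δθ/dt = 1.125000/1.5 = 0.7500
R = −Δy/(cos θ' − cos θ) = 1.0000
v = R·ω = 1.0000·0.7500 = 0.7500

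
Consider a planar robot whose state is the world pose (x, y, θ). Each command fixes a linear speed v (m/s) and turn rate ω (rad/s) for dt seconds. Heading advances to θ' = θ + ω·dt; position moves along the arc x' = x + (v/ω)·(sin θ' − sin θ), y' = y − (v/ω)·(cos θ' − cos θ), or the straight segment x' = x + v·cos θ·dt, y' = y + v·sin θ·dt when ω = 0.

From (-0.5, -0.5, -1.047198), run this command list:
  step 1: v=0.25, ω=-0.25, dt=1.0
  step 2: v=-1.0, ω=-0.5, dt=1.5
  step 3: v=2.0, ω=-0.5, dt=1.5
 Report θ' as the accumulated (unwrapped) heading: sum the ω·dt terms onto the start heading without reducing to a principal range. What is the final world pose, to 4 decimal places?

(-2.4590, -1.2030, -2.7972)

step 1: θ'=-1.2972 (R=-1.0000) → pose (-0.4032, -0.7298, -1.2972)
step 2: θ'=-2.0472 (R=2.0000) → pose (-0.2549, 0.7278, -2.0472)
step 3: θ'=-2.7972 (R=-4.0000) → pose (-2.4590, -1.2030, -2.7972)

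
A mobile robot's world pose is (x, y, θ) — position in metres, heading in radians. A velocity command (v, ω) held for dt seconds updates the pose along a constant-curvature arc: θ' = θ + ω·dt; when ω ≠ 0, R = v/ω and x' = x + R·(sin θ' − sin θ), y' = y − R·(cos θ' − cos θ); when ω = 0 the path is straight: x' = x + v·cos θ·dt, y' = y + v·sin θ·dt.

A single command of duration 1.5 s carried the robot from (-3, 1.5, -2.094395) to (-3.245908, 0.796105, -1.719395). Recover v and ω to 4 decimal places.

v = 0.5000, ω = 0.2500

Δθ = -1.719395 − -2.094395 = 0.375000
ω = Δθ/dt = 0.375000/1.5 = 0.2500
R = −Δy/(cos θ' − cos θ) = 2.0000
v = R·ω = 2.0000·0.2500 = 0.5000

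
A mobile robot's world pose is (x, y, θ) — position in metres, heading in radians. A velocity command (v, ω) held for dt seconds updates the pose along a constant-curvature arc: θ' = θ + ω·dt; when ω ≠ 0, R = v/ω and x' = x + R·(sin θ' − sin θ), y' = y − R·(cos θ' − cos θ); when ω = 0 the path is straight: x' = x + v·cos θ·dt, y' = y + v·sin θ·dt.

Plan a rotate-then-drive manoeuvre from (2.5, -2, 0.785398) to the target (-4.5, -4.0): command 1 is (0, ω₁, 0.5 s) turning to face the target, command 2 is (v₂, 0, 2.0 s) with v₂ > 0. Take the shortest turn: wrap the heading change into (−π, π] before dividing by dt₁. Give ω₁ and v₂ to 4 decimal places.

heading to target = atan2(-4−-2, -4.5−2.5) = -2.8633
Δθ = wrap(-2.8633 − 0.7854) = 2.6345; ω₁ = Δθ/dt₁ = 5.2690
distance = √((-4.5−2.5)² + (-4−-2)²) = 7.2801; v₂ = distance/dt₂ = 3.6401

ω₁ = 5.2690, v₂ = 3.6401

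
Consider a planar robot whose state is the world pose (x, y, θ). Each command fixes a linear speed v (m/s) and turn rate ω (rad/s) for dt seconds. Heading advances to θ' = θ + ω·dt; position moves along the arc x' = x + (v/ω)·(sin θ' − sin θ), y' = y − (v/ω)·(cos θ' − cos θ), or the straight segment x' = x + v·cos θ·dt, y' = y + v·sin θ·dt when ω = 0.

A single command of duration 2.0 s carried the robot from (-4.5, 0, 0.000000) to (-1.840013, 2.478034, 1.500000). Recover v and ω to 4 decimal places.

v = 2.0000, ω = 0.7500

Δθ = 1.500000 − 0.000000 = 1.500000
ω = Δθ/dt = 1.500000/2.0 = 0.7500
R = Δx/(sin θ' − sin θ) = 2.6667
v = R·ω = 2.6667·0.7500 = 2.0000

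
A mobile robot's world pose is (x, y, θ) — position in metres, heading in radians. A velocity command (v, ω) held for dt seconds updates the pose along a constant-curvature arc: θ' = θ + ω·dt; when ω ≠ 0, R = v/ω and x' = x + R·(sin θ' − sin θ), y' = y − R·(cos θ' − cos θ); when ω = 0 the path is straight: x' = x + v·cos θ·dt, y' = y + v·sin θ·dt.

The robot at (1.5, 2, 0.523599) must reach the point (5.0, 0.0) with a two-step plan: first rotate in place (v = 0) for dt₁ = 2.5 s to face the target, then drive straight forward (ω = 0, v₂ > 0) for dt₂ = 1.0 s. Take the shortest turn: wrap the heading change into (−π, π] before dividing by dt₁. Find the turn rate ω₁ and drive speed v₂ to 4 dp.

ω₁ = -0.4171, v₂ = 4.0311

heading to target = atan2(0−2, 5−1.5) = -0.5191
Δθ = wrap(-0.5191 − 0.5236) = -1.0427; ω₁ = Δθ/dt₁ = -0.4171
distance = √((5−1.5)² + (0−2)²) = 4.0311; v₂ = distance/dt₂ = 4.0311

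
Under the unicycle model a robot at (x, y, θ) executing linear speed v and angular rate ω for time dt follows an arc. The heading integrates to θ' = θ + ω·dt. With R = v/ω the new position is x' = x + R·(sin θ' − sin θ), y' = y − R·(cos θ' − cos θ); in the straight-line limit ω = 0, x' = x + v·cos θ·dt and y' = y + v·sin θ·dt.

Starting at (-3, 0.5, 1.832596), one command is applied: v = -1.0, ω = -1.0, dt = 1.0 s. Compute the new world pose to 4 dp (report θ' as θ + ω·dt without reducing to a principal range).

(-3.2262, -0.4318, 0.8326)

θ' = 1.8326 + -1.0·1.0 = 0.8326
R = v/ω = -1.0/-1.0 = 1.0000
x' = -3 + 1.0000·(sin 0.8326 − sin 1.8326) = -3.2262
y' = 0.5 − 1.0000·(cos 0.8326 − cos 1.8326) = -0.4318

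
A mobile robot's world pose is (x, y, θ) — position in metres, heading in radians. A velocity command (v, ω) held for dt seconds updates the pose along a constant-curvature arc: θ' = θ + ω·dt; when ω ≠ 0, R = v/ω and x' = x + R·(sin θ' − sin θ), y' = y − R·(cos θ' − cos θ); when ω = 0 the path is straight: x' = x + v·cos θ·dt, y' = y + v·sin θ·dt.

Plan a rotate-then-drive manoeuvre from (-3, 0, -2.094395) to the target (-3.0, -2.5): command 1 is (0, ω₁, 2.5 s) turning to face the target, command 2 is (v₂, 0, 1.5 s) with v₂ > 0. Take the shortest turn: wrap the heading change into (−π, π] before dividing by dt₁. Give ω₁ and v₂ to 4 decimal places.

heading to target = atan2(-2.5−0, -3−-3) = -1.5708
Δθ = wrap(-1.5708 − -2.0944) = 0.5236; ω₁ = Δθ/dt₁ = 0.2094
distance = √((-3−-3)² + (-2.5−0)²) = 2.5000; v₂ = distance/dt₂ = 1.6667

ω₁ = 0.2094, v₂ = 1.6667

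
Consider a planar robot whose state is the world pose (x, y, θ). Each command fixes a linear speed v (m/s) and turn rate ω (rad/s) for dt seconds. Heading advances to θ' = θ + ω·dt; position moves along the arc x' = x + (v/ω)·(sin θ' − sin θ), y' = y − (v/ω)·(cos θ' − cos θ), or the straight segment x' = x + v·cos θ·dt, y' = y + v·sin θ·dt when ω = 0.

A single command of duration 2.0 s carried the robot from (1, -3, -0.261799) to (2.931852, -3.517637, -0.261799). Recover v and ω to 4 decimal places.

v = 1.0000, ω = 0.0000

Δθ = -0.261799 − -0.261799 = 0.000000
ω = Δθ/dt = 0.000000/2.0 = 0.0000
ω = 0 → v = (Δx·cos θ + Δy·sin θ)/dt = 1.0000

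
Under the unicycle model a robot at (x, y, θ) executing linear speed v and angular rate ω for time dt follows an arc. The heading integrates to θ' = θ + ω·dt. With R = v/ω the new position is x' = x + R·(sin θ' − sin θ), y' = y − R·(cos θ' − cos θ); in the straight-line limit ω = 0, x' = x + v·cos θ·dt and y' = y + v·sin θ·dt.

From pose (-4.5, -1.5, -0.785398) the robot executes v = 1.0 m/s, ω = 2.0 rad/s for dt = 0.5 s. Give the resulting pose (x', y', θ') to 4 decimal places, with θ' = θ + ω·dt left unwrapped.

(-4.0400, -1.6350, 0.2146)

θ' = -0.7854 + 2.0·0.5 = 0.2146
R = v/ω = 1.0/2.0 = 0.5000
x' = -4.5 + 0.5000·(sin 0.2146 − sin -0.7854) = -4.0400
y' = -1.5 − 0.5000·(cos 0.2146 − cos -0.7854) = -1.6350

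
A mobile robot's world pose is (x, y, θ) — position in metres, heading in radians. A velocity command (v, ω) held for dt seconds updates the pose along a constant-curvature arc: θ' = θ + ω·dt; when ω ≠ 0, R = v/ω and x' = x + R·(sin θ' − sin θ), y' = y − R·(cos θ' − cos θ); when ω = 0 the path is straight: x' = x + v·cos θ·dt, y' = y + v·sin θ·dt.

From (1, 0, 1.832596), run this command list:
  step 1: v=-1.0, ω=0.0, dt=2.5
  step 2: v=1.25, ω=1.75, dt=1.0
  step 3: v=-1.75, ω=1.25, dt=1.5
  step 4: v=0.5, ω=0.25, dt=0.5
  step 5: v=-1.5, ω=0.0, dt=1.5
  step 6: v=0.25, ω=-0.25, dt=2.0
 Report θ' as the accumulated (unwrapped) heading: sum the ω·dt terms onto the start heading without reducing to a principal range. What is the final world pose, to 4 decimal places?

(-0.1683, 1.1369, 5.0826)

step 1: θ'=1.8326 (straight) → pose (1.6470, -2.4148, 1.8326)
step 2: θ'=3.5826 (R=0.7143) → pose (0.6522, -1.9537, 3.5826)
step 3: θ'=5.4576 (R=-1.4000) → pose (1.0836, 0.2617, 5.4576)
step 4: θ'=5.5826 (R=2.0000) → pose (1.2641, 0.0890, 5.5826)
step 5: θ'=5.5826 (straight) → pose (-0.4559, 1.5395, 5.5826)
step 6: θ'=5.0826 (R=-1.0000) → pose (-0.1683, 1.1369, 5.0826)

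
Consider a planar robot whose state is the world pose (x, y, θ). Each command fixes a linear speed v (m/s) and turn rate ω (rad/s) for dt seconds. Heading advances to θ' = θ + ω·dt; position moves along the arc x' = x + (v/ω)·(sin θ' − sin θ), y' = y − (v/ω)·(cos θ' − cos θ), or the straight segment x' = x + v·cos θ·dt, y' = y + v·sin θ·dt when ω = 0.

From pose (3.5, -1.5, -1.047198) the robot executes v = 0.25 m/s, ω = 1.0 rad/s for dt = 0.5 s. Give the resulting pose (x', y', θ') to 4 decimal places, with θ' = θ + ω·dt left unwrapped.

(3.5864, -1.5885, -0.5472)

θ' = -1.0472 + 1.0·0.5 = -0.5472
R = v/ω = 0.25/1.0 = 0.2500
x' = 3.5 + 0.2500·(sin -0.5472 − sin -1.0472) = 3.5864
y' = -1.5 − 0.2500·(cos -0.5472 − cos -1.0472) = -1.5885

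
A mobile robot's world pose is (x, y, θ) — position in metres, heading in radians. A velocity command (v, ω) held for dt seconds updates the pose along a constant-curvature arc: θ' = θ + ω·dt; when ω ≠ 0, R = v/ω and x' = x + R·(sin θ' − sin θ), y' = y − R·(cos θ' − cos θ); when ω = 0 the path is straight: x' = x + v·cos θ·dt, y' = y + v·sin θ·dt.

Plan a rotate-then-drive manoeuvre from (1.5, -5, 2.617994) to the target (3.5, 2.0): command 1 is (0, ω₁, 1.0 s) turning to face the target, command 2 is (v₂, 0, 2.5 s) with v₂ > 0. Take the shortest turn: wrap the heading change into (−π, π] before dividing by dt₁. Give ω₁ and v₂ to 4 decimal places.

ω₁ = -1.3255, v₂ = 2.9120

heading to target = atan2(2−-5, 3.5−1.5) = 1.2925
Δθ = wrap(1.2925 − 2.6180) = -1.3255; ω₁ = Δθ/dt₁ = -1.3255
distance = √((3.5−1.5)² + (2−-5)²) = 7.2801; v₂ = distance/dt₂ = 2.9120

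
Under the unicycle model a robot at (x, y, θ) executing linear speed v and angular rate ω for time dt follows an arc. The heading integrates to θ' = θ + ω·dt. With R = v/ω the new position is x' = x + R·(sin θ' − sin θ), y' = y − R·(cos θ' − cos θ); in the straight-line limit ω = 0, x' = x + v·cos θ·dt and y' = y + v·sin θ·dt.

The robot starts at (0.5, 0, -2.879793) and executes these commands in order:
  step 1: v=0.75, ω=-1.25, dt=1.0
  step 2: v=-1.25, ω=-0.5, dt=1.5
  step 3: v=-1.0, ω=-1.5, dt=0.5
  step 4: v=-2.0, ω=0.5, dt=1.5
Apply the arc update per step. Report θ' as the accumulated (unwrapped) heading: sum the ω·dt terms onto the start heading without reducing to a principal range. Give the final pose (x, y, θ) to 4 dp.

(-1.5435, -4.4705, -4.8798)

step 1: θ'=-4.1298 (R=-0.6000) → pose (-0.1563, 0.2494, -4.1298)
step 2: θ'=-4.8798 (R=2.5000) → pose (0.2211, -1.5426, -4.8798)
step 3: θ'=-5.6298 (R=0.6667) → pose (-0.0309, -1.9609, -5.6298)
step 4: θ'=-4.8798 (R=-4.0000) → pose (-1.5435, -4.4705, -4.8798)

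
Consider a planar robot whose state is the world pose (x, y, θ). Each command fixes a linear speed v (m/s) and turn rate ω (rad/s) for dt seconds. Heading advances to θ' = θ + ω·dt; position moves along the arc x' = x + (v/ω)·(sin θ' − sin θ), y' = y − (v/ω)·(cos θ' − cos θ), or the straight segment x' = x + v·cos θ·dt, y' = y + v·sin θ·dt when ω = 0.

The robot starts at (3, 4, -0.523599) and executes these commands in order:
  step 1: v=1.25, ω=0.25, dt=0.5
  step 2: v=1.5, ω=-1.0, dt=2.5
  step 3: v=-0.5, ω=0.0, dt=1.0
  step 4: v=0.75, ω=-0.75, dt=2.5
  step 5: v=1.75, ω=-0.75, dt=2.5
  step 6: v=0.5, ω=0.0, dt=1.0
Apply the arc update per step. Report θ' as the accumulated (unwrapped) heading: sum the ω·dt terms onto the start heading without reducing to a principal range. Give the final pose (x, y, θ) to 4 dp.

step 1: θ'=-0.3986 (R=5.0000) → pose (3.5594, 3.7221, -0.3986)
step 2: θ'=-2.8986 (R=-1.5000) → pose (3.3381, 0.8838, -2.8986)
step 3: θ'=-2.8986 (straight) → pose (3.8234, 1.0041, -2.8986)
step 4: θ'=-4.7736 (R=-1.0000) → pose (2.5847, 2.0359, -4.7736)
step 5: θ'=-6.6486 (R=-2.3333) → pose (5.7474, 4.0724, -6.6486)
step 6: θ'=-6.6486 (straight) → pose (6.2144, 3.8937, -6.6486)

(6.2144, 3.8937, -6.6486)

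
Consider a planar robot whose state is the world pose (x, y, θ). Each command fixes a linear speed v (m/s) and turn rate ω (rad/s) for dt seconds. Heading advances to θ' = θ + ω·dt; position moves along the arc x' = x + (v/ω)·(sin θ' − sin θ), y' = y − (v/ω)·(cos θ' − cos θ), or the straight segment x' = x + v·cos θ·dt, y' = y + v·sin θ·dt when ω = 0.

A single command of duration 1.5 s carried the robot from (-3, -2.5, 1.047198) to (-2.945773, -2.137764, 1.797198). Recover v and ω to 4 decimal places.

v = 0.2500, ω = 0.5000

Δθ = 1.797198 − 1.047198 = 0.750000
ω = Δθ/dt = 0.750000/1.5 = 0.5000
R = −Δy/(cos θ' − cos θ) = 0.5000
v = R·ω = 0.5000·0.5000 = 0.2500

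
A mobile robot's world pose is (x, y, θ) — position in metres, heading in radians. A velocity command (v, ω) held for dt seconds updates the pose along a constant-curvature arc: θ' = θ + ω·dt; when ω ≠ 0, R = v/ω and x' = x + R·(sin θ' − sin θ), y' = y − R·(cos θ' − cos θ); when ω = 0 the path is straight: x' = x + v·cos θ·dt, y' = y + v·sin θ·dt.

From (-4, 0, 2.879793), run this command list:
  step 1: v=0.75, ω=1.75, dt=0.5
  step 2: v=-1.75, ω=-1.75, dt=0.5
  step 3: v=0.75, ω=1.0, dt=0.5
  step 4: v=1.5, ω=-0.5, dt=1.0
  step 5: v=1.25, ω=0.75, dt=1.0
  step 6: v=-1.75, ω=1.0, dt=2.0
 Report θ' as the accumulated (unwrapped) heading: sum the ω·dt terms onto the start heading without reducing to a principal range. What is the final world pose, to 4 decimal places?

step 1: θ'=3.7548 (R=0.4286) → pose (-4.3576, -0.0635, 3.7548)
step 2: θ'=2.8798 (R=1.0000) → pose (-3.5233, 0.0846, 2.8798)
step 3: θ'=3.3798 (R=0.7500) → pose (-3.8943, 0.0890, 3.3798)
step 4: θ'=2.8798 (R=-3.0000) → pose (-5.3787, 0.1065, 2.8798)
step 5: θ'=3.6298 (R=1.6667) → pose (-6.5917, -0.0314, 3.6298)
step 6: θ'=5.6298 (R=-1.7500) → pose (-6.3488, 2.9037, 5.6298)

(-6.3488, 2.9037, 5.6298)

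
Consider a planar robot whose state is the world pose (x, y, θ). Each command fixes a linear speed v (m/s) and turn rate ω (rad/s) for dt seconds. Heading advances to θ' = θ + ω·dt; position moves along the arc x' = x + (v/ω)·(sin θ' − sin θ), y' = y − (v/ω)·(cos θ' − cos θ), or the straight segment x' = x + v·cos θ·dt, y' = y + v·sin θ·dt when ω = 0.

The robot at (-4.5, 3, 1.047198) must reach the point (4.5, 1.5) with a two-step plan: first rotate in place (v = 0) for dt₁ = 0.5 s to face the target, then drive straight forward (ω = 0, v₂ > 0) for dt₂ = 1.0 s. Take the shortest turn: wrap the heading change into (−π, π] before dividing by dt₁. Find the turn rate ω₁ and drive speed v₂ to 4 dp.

heading to target = atan2(1.5−3, 4.5−-4.5) = -0.1651
Δθ = wrap(-0.1651 − 1.0472) = -1.2123; ω₁ = Δθ/dt₁ = -2.4247
distance = √((4.5−-4.5)² + (1.5−3)²) = 9.1241; v₂ = distance/dt₂ = 9.1241

ω₁ = -2.4247, v₂ = 9.1241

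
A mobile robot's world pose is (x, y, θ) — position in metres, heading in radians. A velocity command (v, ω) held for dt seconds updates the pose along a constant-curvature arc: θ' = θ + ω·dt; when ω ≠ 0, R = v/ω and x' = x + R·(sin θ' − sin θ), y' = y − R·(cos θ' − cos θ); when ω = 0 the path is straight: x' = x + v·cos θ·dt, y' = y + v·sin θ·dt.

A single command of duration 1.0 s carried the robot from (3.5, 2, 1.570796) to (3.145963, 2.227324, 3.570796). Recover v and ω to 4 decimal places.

v = 0.5000, ω = 2.0000

Δθ = 3.570796 − 1.570796 = 2.000000
ω = Δθ/dt = 2.000000/1.0 = 2.0000
R = Δx/(sin θ' − sin θ) = 0.2500
v = R·ω = 0.2500·2.0000 = 0.5000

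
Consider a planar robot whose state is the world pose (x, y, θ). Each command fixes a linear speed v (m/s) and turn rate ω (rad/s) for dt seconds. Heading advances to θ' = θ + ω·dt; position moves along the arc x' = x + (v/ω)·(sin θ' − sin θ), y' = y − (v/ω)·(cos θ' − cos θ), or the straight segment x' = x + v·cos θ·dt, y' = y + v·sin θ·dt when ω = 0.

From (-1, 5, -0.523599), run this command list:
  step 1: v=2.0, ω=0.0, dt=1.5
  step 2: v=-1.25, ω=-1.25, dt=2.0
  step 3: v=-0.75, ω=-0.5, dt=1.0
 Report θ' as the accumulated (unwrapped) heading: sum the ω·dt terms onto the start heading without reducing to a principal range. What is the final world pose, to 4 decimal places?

(2.7161, 5.2614, -3.5236)

step 1: θ'=-0.5236 (straight) → pose (1.5981, 3.5000, -0.5236)
step 2: θ'=-3.0236 (R=1.0000) → pose (1.9804, 5.3591, -3.0236)
step 3: θ'=-3.5236 (R=1.5000) → pose (2.7161, 5.2614, -3.5236)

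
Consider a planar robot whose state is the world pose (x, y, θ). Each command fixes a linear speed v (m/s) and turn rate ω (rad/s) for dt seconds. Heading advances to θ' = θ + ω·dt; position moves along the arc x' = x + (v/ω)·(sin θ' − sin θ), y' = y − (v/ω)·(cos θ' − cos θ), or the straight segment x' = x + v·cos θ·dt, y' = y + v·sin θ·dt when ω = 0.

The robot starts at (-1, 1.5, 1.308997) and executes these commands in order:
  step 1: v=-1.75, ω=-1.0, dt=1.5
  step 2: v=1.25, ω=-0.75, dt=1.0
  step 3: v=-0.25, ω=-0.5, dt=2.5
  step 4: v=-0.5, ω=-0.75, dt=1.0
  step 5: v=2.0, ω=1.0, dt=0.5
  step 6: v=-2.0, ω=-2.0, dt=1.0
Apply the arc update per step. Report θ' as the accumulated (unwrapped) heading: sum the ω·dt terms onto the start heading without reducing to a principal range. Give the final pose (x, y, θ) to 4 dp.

step 1: θ'=-0.1910 (R=1.7500) → pose (-3.0226, 0.2348, -0.1910)
step 2: θ'=-0.9410 (R=-1.6667) → pose (-1.9921, -0.4200, -0.9410)
step 3: θ'=-2.1910 (R=0.5000) → pose (-1.9949, 0.1651, -2.1910)
step 4: θ'=-2.9410 (R=0.6667) → pose (-1.5852, 0.4310, -2.9410)
step 5: θ'=-2.4410 (R=2.0000) → pose (-2.4761, 0.0000, -2.4410)
step 6: θ'=-4.4410 (R=1.0000) → pose (-0.8680, -0.4964, -4.4410)

(-0.8680, -0.4964, -4.4410)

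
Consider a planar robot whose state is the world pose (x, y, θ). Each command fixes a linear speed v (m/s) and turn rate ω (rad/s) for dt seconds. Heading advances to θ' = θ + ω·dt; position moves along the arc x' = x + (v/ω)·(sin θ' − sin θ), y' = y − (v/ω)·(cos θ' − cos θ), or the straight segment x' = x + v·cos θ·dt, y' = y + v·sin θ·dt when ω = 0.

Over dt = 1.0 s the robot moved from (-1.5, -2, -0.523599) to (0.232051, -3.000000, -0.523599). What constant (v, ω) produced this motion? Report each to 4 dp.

v = 2.0000, ω = 0.0000

Δθ = -0.523599 − -0.523599 = 0.000000
ω = Δθ/dt = 0.000000/1.0 = 0.0000
ω = 0 → v = (Δx·cos θ + Δy·sin θ)/dt = 2.0000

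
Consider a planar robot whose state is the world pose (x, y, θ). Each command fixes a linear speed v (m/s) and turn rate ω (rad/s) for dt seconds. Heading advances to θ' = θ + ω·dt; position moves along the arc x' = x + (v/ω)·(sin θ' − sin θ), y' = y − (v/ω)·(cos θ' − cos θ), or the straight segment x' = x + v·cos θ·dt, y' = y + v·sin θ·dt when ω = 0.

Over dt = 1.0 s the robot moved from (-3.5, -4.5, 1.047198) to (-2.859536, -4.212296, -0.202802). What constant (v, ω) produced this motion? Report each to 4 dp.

v = 0.7500, ω = -1.2500

Δθ = -0.202802 − 1.047198 = -1.250000
ω = Δθ/dt = -1.250000/1.0 = -1.2500
R = Δx/(sin θ' − sin θ) = -0.6000
v = R·ω = -0.6000·-1.2500 = 0.7500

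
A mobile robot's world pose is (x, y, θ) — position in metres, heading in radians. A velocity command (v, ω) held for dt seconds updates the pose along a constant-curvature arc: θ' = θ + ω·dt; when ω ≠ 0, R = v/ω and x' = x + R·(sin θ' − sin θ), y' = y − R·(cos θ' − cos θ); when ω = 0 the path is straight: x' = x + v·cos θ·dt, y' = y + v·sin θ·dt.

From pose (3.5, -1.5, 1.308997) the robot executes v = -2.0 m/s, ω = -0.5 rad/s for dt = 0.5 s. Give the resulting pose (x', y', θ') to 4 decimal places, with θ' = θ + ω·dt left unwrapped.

(3.1238, -2.4237, 1.0590)

θ' = 1.3090 + -0.5·0.5 = 1.0590
R = v/ω = -2.0/-0.5 = 4.0000
x' = 3.5 + 4.0000·(sin 1.0590 − sin 1.3090) = 3.1238
y' = -1.5 − 4.0000·(cos 1.0590 − cos 1.3090) = -2.4237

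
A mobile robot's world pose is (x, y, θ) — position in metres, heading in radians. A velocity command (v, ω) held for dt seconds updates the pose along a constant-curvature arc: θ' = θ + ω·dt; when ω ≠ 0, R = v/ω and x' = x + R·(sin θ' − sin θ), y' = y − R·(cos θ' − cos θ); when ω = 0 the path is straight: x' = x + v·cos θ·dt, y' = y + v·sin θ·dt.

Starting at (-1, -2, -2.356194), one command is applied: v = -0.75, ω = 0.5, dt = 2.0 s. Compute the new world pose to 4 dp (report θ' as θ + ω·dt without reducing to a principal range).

(-0.5951, -0.6199, -1.3562)

θ' = -2.3562 + 0.5·2.0 = -1.3562
R = v/ω = -0.75/0.5 = -1.5000
x' = -1 + -1.5000·(sin -1.3562 − sin -2.3562) = -0.5951
y' = -2 − -1.5000·(cos -1.3562 − cos -2.3562) = -0.6199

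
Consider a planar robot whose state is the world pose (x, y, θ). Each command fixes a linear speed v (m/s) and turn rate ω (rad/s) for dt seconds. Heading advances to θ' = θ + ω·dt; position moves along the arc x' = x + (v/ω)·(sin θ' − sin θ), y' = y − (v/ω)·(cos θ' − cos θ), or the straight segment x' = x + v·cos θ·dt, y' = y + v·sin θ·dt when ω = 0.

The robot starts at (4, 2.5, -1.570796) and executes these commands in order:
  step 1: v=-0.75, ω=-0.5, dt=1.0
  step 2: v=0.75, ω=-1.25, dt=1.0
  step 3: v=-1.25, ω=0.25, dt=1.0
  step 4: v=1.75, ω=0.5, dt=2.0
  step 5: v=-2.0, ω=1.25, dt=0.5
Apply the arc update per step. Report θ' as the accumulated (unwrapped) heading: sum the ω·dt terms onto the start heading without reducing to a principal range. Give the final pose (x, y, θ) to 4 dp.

step 1: θ'=-2.0708 (R=1.5000) → pose (4.1836, 3.2191, -2.0708)
step 2: θ'=-3.3208 (R=-0.6000) → pose (3.5501, 2.9164, -3.3208)
step 3: θ'=-3.0708 (R=-5.0000) → pose (4.7950, 2.8489, -3.0708)
step 4: θ'=-2.0708 (R=3.5000) → pose (1.9711, 1.0356, -2.0708)
step 5: θ'=-1.4458 (R=-1.6000) → pose (2.1545, 2.0022, -1.4458)

(2.1545, 2.0022, -1.4458)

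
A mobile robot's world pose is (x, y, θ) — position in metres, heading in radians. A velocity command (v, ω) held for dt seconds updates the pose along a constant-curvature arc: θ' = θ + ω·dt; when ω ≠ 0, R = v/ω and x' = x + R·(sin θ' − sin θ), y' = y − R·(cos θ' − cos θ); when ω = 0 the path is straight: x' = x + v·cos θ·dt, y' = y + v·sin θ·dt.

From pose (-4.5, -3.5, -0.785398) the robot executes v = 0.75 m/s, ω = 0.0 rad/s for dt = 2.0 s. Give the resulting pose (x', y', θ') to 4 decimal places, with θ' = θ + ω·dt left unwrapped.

(-3.4393, -4.5607, -0.7854)

θ' = -0.7854 + 0.0·2.0 = -0.7854
ω = 0 → straight: x' = -4.5 + 0.75·cos(-0.7854)·2.0 = -3.4393
y' = -3.5 + 0.75·sin(-0.7854)·2.0 = -4.5607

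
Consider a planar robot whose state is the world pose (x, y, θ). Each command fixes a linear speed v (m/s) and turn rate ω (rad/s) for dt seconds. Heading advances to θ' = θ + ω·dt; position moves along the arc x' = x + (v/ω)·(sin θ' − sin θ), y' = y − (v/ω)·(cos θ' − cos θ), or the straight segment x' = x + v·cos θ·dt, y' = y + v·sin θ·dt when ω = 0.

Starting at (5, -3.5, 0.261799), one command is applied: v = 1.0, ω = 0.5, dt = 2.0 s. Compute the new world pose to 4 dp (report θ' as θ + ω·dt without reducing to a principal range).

(6.3876, -2.1764, 1.2618)

θ' = 0.2618 + 0.5·2.0 = 1.2618
R = v/ω = 1.0/0.5 = 2.0000
x' = 5 + 2.0000·(sin 1.2618 − sin 0.2618) = 6.3876
y' = -3.5 − 2.0000·(cos 1.2618 − cos 0.2618) = -2.1764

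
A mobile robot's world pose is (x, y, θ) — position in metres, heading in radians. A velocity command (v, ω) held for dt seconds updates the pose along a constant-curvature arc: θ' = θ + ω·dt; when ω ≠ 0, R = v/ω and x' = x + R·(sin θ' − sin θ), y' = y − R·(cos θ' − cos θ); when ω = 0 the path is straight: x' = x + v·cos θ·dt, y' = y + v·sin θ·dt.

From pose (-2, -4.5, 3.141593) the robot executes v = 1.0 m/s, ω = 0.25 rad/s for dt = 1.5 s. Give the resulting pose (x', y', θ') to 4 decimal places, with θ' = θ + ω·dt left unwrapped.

θ' = 3.1416 + 0.25·1.5 = 3.5166
R = v/ω = 1.0/0.25 = 4.0000
x' = -2 + 4.0000·(sin 3.5166 − sin 3.1416) = -3.4651
y' = -4.5 − 4.0000·(cos 3.5166 − cos 3.1416) = -4.7780

(-3.4651, -4.7780, 3.5166)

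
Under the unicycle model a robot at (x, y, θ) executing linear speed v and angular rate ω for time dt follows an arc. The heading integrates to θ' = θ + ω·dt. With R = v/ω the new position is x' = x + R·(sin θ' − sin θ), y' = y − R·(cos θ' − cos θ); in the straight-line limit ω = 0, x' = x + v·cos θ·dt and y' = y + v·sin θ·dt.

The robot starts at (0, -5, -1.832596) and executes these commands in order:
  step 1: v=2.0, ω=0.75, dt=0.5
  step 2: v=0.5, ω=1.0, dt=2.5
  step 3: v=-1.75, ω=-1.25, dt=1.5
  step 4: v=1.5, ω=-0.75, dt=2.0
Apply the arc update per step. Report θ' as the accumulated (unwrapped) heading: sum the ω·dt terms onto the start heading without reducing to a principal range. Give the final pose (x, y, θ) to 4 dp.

step 1: θ'=-1.4576 (R=2.6667) → pose (-0.0738, -5.9914, -1.4576)
step 2: θ'=1.0424 (R=0.5000) → pose (0.8548, -6.1870, 1.0424)
step 3: θ'=-0.8326 (R=1.4000) → pose (-1.3898, -6.4233, -0.8326)
step 4: θ'=-2.3326 (R=-2.0000) → pose (-1.4220, -9.1497, -2.3326)

(-1.4220, -9.1497, -2.3326)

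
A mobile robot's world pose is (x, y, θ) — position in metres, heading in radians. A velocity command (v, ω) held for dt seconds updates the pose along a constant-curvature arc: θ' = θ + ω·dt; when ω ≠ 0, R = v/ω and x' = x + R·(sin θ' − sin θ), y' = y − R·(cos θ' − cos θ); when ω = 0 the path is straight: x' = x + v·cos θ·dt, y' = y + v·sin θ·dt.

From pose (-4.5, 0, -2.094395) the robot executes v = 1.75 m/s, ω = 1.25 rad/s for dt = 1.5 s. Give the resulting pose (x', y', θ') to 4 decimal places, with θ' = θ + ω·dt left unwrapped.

(-3.5923, -2.0664, -0.2194)

θ' = -2.0944 + 1.25·1.5 = -0.2194
R = v/ω = 1.75/1.25 = 1.4000
x' = -4.5 + 1.4000·(sin -0.2194 − sin -2.0944) = -3.5923
y' = 0 − 1.4000·(cos -0.2194 − cos -2.0944) = -2.0664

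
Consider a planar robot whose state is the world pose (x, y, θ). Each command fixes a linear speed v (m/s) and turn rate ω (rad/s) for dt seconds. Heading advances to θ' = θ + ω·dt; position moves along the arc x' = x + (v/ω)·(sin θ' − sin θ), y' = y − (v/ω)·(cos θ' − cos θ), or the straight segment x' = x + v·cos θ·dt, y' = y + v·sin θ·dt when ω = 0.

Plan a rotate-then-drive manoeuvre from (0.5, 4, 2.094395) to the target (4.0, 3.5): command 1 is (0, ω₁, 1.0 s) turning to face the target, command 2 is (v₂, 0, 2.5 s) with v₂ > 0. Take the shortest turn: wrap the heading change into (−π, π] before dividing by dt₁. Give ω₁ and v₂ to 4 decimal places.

heading to target = atan2(3.5−4, 4−0.5) = -0.1419
Δθ = wrap(-0.1419 − 2.0944) = -2.2363; ω₁ = Δθ/dt₁ = -2.2363
distance = √((4−0.5)² + (3.5−4)²) = 3.5355; v₂ = distance/dt₂ = 1.4142

ω₁ = -2.2363, v₂ = 1.4142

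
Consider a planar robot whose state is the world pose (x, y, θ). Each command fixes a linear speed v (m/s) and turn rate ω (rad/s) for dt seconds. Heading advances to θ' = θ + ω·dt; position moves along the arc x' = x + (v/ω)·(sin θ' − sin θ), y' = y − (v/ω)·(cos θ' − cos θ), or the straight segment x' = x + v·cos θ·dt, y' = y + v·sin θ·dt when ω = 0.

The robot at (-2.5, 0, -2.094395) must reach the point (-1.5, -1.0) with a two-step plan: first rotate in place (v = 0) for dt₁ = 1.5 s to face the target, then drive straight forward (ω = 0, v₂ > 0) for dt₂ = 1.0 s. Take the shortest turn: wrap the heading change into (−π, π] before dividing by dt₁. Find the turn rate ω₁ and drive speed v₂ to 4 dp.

heading to target = atan2(-1−0, -1.5−-2.5) = -0.7854
Δθ = wrap(-0.7854 − -2.0944) = 1.3090; ω₁ = Δθ/dt₁ = 0.8727
distance = √((-1.5−-2.5)² + (-1−0)²) = 1.4142; v₂ = distance/dt₂ = 1.4142

ω₁ = 0.8727, v₂ = 1.4142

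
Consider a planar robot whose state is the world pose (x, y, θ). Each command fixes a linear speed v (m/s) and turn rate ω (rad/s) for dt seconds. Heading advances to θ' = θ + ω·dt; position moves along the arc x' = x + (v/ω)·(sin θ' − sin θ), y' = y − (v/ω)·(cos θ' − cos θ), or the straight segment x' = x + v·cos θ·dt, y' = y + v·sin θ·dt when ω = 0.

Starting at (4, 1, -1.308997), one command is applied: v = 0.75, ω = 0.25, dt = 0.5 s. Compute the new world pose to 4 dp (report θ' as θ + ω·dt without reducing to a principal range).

(4.1194, 0.6448, -1.1840)

θ' = -1.3090 + 0.25·0.5 = -1.1840
R = v/ω = 0.75/0.25 = 3.0000
x' = 4 + 3.0000·(sin -1.1840 − sin -1.3090) = 4.1194
y' = 1 − 3.0000·(cos -1.1840 − cos -1.3090) = 0.6448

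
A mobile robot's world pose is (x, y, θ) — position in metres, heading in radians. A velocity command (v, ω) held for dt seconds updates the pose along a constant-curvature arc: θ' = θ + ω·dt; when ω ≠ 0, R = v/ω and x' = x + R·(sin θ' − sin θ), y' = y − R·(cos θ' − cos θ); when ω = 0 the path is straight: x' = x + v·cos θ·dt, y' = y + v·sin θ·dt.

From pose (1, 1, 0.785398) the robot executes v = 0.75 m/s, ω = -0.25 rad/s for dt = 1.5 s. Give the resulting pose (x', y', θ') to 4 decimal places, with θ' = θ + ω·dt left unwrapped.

θ' = 0.7854 + -0.25·1.5 = 0.4104
R = v/ω = 0.75/-0.25 = -3.0000
x' = 1 + -3.0000·(sin 0.4104 − sin 0.7854) = 1.9244
y' = 1 − -3.0000·(cos 0.4104 − cos 0.7854) = 1.6296

(1.9244, 1.6296, 0.4104)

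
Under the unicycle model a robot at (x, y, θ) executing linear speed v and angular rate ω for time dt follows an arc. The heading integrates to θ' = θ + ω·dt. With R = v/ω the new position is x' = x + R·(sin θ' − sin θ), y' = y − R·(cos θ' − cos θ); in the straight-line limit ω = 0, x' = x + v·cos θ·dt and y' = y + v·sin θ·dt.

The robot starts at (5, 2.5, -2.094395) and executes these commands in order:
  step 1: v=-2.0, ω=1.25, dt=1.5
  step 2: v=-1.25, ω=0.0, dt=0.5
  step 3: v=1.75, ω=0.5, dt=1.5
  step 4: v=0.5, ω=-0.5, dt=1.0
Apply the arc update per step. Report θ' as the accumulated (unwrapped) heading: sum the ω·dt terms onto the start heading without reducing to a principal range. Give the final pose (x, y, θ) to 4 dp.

step 1: θ'=-0.2194 (R=-1.6000) → pose (3.9626, 4.8616, -0.2194)
step 2: θ'=-0.2194 (straight) → pose (3.3526, 4.9977, -0.2194)
step 3: θ'=0.5306 (R=3.5000) → pose (5.8855, 5.3950, 0.5306)
step 4: θ'=0.0306 (R=-1.0000) → pose (6.3609, 5.5321, 0.0306)

(6.3609, 5.5321, 0.0306)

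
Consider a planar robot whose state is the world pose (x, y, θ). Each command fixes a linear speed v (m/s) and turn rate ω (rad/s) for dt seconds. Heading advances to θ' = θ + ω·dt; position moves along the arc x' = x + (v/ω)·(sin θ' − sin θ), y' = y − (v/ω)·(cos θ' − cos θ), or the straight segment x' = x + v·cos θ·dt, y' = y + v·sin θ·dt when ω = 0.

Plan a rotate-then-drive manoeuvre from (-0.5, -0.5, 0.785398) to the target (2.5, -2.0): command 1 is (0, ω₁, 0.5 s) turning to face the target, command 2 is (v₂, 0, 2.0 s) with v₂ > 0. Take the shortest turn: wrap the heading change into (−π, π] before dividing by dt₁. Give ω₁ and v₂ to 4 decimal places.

ω₁ = -2.4981, v₂ = 1.6771

heading to target = atan2(-2−-0.5, 2.5−-0.5) = -0.4636
Δθ = wrap(-0.4636 − 0.7854) = -1.2490; ω₁ = Δθ/dt₁ = -2.4981
distance = √((2.5−-0.5)² + (-2−-0.5)²) = 3.3541; v₂ = distance/dt₂ = 1.6771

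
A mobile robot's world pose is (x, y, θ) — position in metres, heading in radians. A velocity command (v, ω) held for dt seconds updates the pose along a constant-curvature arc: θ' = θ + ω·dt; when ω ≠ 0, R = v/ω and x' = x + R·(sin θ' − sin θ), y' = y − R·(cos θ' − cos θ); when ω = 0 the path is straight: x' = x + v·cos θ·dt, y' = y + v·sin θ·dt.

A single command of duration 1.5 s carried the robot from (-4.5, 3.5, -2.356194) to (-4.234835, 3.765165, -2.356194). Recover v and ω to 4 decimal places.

Δθ = -2.356194 − -2.356194 = 0.000000
ω = Δθ/dt = 0.000000/1.5 = 0.0000
ω = 0 → v = (Δx·cos θ + Δy·sin θ)/dt = -0.2500

v = -0.2500, ω = 0.0000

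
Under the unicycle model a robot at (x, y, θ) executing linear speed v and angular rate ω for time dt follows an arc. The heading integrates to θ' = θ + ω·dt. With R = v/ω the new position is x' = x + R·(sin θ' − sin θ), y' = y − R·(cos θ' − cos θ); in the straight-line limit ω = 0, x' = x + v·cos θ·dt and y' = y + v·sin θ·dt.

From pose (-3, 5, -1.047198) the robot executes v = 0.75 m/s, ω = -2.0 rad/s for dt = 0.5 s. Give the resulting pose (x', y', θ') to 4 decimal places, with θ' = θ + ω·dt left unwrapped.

(-2.9915, 4.6405, -2.0472)

θ' = -1.0472 + -2.0·0.5 = -2.0472
R = v/ω = 0.75/-2.0 = -0.3750
x' = -3 + -0.3750·(sin -2.0472 − sin -1.0472) = -2.9915
y' = 5 − -0.3750·(cos -2.0472 − cos -1.0472) = 4.6405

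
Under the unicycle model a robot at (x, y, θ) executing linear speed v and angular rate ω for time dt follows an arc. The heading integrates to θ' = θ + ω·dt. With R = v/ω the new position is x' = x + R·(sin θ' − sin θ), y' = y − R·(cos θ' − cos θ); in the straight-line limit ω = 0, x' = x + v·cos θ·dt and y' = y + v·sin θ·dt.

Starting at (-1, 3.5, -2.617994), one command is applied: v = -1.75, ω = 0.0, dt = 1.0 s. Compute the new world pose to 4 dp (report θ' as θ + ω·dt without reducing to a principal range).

(0.5155, 4.3750, -2.6180)

θ' = -2.6180 + 0.0·1.0 = -2.6180
ω = 0 → straight: x' = -1 + -1.75·cos(-2.6180)·1.0 = 0.5155
y' = 3.5 + -1.75·sin(-2.6180)·1.0 = 4.3750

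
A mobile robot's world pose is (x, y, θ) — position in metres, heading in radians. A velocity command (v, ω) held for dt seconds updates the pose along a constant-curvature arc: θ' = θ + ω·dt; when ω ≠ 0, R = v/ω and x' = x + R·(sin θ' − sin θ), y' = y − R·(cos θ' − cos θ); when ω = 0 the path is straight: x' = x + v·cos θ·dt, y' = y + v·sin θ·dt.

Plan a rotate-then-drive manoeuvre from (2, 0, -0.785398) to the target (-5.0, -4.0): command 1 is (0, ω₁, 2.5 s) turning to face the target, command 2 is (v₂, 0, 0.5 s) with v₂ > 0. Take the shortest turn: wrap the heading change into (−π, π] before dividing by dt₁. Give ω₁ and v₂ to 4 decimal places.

heading to target = atan2(-4−0, -5−2) = -2.6224
Δθ = wrap(-2.6224 − -0.7854) = -1.8370; ω₁ = Δθ/dt₁ = -0.7348
distance = √((-5−2)² + (-4−0)²) = 8.0623; v₂ = distance/dt₂ = 16.1245

ω₁ = -0.7348, v₂ = 16.1245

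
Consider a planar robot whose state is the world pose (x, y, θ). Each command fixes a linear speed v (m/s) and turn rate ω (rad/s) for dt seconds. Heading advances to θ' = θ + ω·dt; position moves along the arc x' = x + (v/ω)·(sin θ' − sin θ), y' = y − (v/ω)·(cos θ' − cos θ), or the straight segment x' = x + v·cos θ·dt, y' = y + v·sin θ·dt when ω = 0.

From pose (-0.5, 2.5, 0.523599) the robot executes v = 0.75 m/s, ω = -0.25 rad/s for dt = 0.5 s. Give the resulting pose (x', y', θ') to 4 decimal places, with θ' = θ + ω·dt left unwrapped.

θ' = 0.5236 + -0.25·0.5 = 0.3986
R = v/ω = 0.75/-0.25 = -3.0000
x' = -0.5 + -3.0000·(sin 0.3986 − sin 0.5236) = -0.1644
y' = 2.5 − -3.0000·(cos 0.3986 − cos 0.5236) = 2.6667

(-0.1644, 2.6667, 0.3986)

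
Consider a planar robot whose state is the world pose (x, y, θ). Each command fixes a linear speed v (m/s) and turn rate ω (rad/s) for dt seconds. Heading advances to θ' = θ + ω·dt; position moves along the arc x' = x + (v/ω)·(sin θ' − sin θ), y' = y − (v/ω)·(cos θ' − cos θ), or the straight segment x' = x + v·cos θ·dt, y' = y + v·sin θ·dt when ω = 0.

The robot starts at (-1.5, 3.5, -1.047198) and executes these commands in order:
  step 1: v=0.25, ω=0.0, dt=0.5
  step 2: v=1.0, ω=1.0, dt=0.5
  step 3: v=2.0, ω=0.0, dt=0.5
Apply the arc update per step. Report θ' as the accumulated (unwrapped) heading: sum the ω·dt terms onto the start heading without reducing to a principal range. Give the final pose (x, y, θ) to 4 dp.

(-0.2378, 2.5175, -0.5472)

step 1: θ'=-1.0472 (straight) → pose (-1.4375, 3.3917, -1.0472)
step 2: θ'=-0.5472 (R=1.0000) → pose (-1.0918, 3.0378, -0.5472)
step 3: θ'=-0.5472 (straight) → pose (-0.2378, 2.5175, -0.5472)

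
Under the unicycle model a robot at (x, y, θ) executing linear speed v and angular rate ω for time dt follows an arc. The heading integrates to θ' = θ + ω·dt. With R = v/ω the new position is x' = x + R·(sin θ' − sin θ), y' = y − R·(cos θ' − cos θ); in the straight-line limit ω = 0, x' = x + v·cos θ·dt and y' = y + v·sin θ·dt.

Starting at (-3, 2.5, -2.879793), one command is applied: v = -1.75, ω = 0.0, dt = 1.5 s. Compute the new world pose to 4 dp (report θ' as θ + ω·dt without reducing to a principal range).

(-0.4644, 3.1794, -2.8798)

θ' = -2.8798 + 0.0·1.5 = -2.8798
ω = 0 → straight: x' = -3 + -1.75·cos(-2.8798)·1.5 = -0.4644
y' = 2.5 + -1.75·sin(-2.8798)·1.5 = 3.1794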